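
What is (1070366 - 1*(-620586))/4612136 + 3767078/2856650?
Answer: 73041888452/43339665475 ≈ 1.6853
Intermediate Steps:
(1070366 - 1*(-620586))/4612136 + 3767078/2856650 = (1070366 + 620586)*(1/4612136) + 3767078*(1/2856650) = 1690952*(1/4612136) + 1883539/1428325 = 211369/576517 + 1883539/1428325 = 73041888452/43339665475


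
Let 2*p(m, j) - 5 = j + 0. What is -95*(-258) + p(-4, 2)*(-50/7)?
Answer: 24485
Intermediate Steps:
p(m, j) = 5/2 + j/2 (p(m, j) = 5/2 + (j + 0)/2 = 5/2 + j/2)
-95*(-258) + p(-4, 2)*(-50/7) = -95*(-258) + (5/2 + (½)*2)*(-50/7) = 24510 + (5/2 + 1)*(-50*⅐) = 24510 + (7/2)*(-50/7) = 24510 - 25 = 24485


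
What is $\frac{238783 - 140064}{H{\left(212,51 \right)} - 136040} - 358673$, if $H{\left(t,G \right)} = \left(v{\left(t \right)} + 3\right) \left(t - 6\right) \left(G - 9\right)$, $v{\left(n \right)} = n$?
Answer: $- \frac{36376609853}{101420} \approx -3.5867 \cdot 10^{5}$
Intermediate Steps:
$H{\left(t,G \right)} = \left(-9 + G\right) \left(-6 + t\right) \left(3 + t\right)$ ($H{\left(t,G \right)} = \left(t + 3\right) \left(t - 6\right) \left(G - 9\right) = \left(3 + t\right) \left(-6 + t\right) \left(-9 + G\right) = \left(3 + t\right) \left(-9 + G\right) \left(-6 + t\right) = \left(-9 + G\right) \left(-6 + t\right) \left(3 + t\right)$)
$\frac{238783 - 140064}{H{\left(212,51 \right)} - 136040} - 358673 = \frac{238783 - 140064}{\left(162 - 918 - 9 \cdot 212^{2} + 27 \cdot 212 + 51 \cdot 212^{2} - 153 \cdot 212\right) - 136040} - 358673 = \frac{98719}{\left(162 - 918 - 404496 + 5724 + 51 \cdot 44944 - 32436\right) - 136040} - 358673 = \frac{98719}{\left(162 - 918 - 404496 + 5724 + 2292144 - 32436\right) - 136040} - 358673 = \frac{98719}{1860180 - 136040} - 358673 = \frac{98719}{1724140} - 358673 = 98719 \cdot \frac{1}{1724140} - 358673 = \frac{5807}{101420} - 358673 = - \frac{36376609853}{101420}$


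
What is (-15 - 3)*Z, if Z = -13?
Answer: 234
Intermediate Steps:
(-15 - 3)*Z = (-15 - 3)*(-13) = -18*(-13) = 234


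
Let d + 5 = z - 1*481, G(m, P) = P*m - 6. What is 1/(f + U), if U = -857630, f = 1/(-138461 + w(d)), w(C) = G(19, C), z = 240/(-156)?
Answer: -1920493/1647072411603 ≈ -1.1660e-6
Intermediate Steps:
z = -20/13 (z = 240*(-1/156) = -20/13 ≈ -1.5385)
G(m, P) = -6 + P*m
d = -6338/13 (d = -5 + (-20/13 - 1*481) = -5 + (-20/13 - 481) = -5 - 6273/13 = -6338/13 ≈ -487.54)
w(C) = -6 + 19*C (w(C) = -6 + C*19 = -6 + 19*C)
f = -13/1920493 (f = 1/(-138461 + (-6 + 19*(-6338/13))) = 1/(-138461 + (-6 - 120422/13)) = 1/(-138461 - 120500/13) = 1/(-1920493/13) = -13/1920493 ≈ -6.7691e-6)
1/(f + U) = 1/(-13/1920493 - 857630) = 1/(-1647072411603/1920493) = -1920493/1647072411603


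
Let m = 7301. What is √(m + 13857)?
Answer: √21158 ≈ 145.46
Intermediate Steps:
√(m + 13857) = √(7301 + 13857) = √21158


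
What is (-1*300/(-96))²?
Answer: 625/64 ≈ 9.7656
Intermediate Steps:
(-1*300/(-96))² = (-300*(-1/96))² = (25/8)² = 625/64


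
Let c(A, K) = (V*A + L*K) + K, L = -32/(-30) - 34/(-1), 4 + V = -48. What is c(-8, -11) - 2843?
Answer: -42356/15 ≈ -2823.7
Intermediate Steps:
V = -52 (V = -4 - 48 = -52)
L = 526/15 (L = -32*(-1/30) - 34*(-1) = 16/15 + 34 = 526/15 ≈ 35.067)
c(A, K) = -52*A + 541*K/15 (c(A, K) = (-52*A + 526*K/15) + K = -52*A + 541*K/15)
c(-8, -11) - 2843 = (-52*(-8) + (541/15)*(-11)) - 2843 = (416 - 5951/15) - 2843 = 289/15 - 2843 = -42356/15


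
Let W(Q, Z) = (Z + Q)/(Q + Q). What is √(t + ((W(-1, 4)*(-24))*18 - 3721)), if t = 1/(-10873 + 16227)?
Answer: I*√88088510714/5354 ≈ 55.435*I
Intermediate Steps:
W(Q, Z) = (Q + Z)/(2*Q) (W(Q, Z) = (Q + Z)/((2*Q)) = (Q + Z)*(1/(2*Q)) = (Q + Z)/(2*Q))
t = 1/5354 ≈ 0.00018678
√(t + ((W(-1, 4)*(-24))*18 - 3721)) = √(1/5354 + ((((½)*(-1 + 4)/(-1))*(-24))*18 - 3721)) = √(1/5354 + ((((½)*(-1)*3)*(-24))*18 - 3721)) = √(1/5354 + (-3/2*(-24)*18 - 3721)) = √(1/5354 + (36*18 - 3721)) = √(1/5354 + (648 - 3721)) = √(1/5354 - 3073) = √(-16452841/5354) = I*√88088510714/5354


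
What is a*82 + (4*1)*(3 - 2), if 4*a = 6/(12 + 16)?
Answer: 235/28 ≈ 8.3929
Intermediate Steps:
a = 3/56 (a = (6/(12 + 16))/4 = (6/28)/4 = (6*(1/28))/4 = (1/4)*(3/14) = 3/56 ≈ 0.053571)
a*82 + (4*1)*(3 - 2) = (3/56)*82 + (4*1)*(3 - 2) = 123/28 + 4*1 = 123/28 + 4 = 235/28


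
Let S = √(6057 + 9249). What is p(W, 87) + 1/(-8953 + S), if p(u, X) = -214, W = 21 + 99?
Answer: -17150162195/80140903 - √15306/80140903 ≈ -214.00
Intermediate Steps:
W = 120
S = √15306 ≈ 123.72
p(W, 87) + 1/(-8953 + S) = -214 + 1/(-8953 + √15306)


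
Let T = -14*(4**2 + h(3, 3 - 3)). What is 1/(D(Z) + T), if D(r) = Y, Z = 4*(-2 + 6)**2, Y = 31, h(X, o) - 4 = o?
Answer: -1/249 ≈ -0.0040161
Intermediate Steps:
h(X, o) = 4 + o
Z = 64 (Z = 4*4**2 = 4*16 = 64)
D(r) = 31
T = -280 (T = -14*(4**2 + (4 + (3 - 3))) = -14*(16 + (4 + 0)) = -14*(16 + 4) = -14*20 = -280)
1/(D(Z) + T) = 1/(31 - 280) = 1/(-249) = -1/249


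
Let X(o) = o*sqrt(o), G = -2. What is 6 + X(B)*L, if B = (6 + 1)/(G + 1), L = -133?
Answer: 6 + 931*I*sqrt(7) ≈ 6.0 + 2463.2*I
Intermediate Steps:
B = -7 (B = (6 + 1)/(-2 + 1) = 7/(-1) = 7*(-1) = -7)
X(o) = o**(3/2)
6 + X(B)*L = 6 + (-7)**(3/2)*(-133) = 6 - 7*I*sqrt(7)*(-133) = 6 + 931*I*sqrt(7)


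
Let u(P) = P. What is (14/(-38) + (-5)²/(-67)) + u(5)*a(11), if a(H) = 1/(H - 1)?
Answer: -615/2546 ≈ -0.24156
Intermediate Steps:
a(H) = 1/(-1 + H)
(14/(-38) + (-5)²/(-67)) + u(5)*a(11) = (14/(-38) + (-5)²/(-67)) + 5/(-1 + 11) = (14*(-1/38) + 25*(-1/67)) + 5/10 = (-7/19 - 25/67) + 5*(⅒) = -944/1273 + ½ = -615/2546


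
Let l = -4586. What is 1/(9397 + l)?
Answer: 1/4811 ≈ 0.00020786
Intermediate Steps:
1/(9397 + l) = 1/(9397 - 4586) = 1/4811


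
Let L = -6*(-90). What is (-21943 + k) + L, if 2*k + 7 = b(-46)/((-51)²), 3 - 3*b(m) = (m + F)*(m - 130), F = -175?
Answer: -167054366/7803 ≈ -21409.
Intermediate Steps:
b(m) = 1 - (-175 + m)*(-130 + m)/3 (b(m) = 1 - (m - 175)*(m - 130)/3 = 1 - (-175 + m)*(-130 + m)/3)
k = -46757/7803 (k = -7/2 + ((-22747/3 - ⅓*(-46)² + (305/3)*(-46))/((-51)²))/2 = -7/2 + ((-22747/3 - ⅓*2116 - 14030/3)/2601)/2 = -7/2 + ((-22747/3 - 2116/3 - 14030/3)*(1/2601))/2 = -7/2 + (-38893/3*1/2601)/2 = -7/2 + (½)*(-38893/7803) = -7/2 - 38893/15606 = -46757/7803 ≈ -5.9922)
L = 540
(-21943 + k) + L = (-21943 - 46757/7803) + 540 = -171267986/7803 + 540 = -167054366/7803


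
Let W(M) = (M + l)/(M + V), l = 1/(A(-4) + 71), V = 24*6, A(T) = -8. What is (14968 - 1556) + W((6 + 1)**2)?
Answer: 844972/63 ≈ 13412.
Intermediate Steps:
V = 144
l = 1/63 (l = 1/(-8 + 71) = 1/63 ≈ 0.015873)
W(M) = (1/63 + M)/(144 + M) (W(M) = (M + 1/63)/(M + 144) = (1/63 + M)/(144 + M))
(14968 - 1556) + W((6 + 1)**2) = (14968 - 1556) + (1/63 + (6 + 1)**2)/(144 + (6 + 1)**2) = 13412 + (1/63 + 7**2)/(144 + 7**2) = 13412 + (1/63 + 49)/(144 + 49) = 13412 + (3088/63)/193 = 13412 + (1/193)*(3088/63) = 13412 + 16/63 = 844972/63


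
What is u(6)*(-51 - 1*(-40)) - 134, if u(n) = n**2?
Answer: -530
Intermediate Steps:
u(6)*(-51 - 1*(-40)) - 134 = 6**2*(-51 - 1*(-40)) - 134 = 36*(-51 + 40) - 134 = 36*(-11) - 134 = -396 - 134 = -530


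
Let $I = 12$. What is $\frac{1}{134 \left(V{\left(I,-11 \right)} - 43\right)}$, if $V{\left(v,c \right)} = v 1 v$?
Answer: $\frac{1}{13534} \approx 7.3888 \cdot 10^{-5}$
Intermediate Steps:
$V{\left(v,c \right)} = v^{2}$ ($V{\left(v,c \right)} = v v = v^{2}$)
$\frac{1}{134 \left(V{\left(I,-11 \right)} - 43\right)} = \frac{1}{134 \left(12^{2} - 43\right)} = \frac{1}{134 \left(144 - 43\right)} = \frac{1}{134 \cdot 101} = \frac{1}{13534}$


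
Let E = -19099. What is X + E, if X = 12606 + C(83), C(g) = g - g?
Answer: -6493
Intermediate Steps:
C(g) = 0
X = 12606 (X = 12606 + 0 = 12606)
X + E = 12606 - 19099 = -6493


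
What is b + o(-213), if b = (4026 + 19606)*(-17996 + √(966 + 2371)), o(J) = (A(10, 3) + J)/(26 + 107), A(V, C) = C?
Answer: -8080347998/19 + 23632*√3337 ≈ -4.2392e+8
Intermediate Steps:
o(J) = 3/133 + J/133 (o(J) = (3 + J)/(26 + 107) = (3 + J)/133 = (3 + J)*(1/133) = 3/133 + J/133)
b = -425281472 + 23632*√3337 (b = 23632*(-17996 + √3337) = -425281472 + 23632*√3337 ≈ -4.2392e+8)
b + o(-213) = (-425281472 + 23632*√3337) + (3/133 + (1/133)*(-213)) = (-425281472 + 23632*√3337) + (3/133 - 213/133) = (-425281472 + 23632*√3337) - 30/19 = -8080347998/19 + 23632*√3337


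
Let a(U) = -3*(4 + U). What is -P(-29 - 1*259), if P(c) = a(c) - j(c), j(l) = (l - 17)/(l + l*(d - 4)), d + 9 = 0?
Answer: -2944817/3456 ≈ -852.09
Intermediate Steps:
d = -9 (d = -9 + 0 = -9)
a(U) = -12 - 3*U
j(l) = -(-17 + l)/(12*l) (j(l) = (l - 17)/(l + l*(-9 - 4)) = (-17 + l)/(l + l*(-13)) = (-17 + l)/(l - 13*l) = (-17 + l)/((-12*l)) = (-17 + l)*(-1/(12*l)) = -(-17 + l)/(12*l))
P(c) = -12 - 3*c - (17 - c)/(12*c) (P(c) = (-12 - 3*c) - (17 - c)/(12*c) = -12 - 3*c - (17 - c)/(12*c))
-P(-29 - 1*259) = -(-17 + (-29 - 1*259) - 36*(-29 - 1*259)*(4 + (-29 - 1*259)))/(12*(-29 - 1*259)) = -(-17 + (-29 - 259) - 36*(-29 - 259)*(4 + (-29 - 259)))/(12*(-29 - 259)) = -(-17 - 288 - 36*(-288)*(4 - 288))/(12*(-288)) = -(-1)*(-17 - 288 - 36*(-288)*(-284))/(12*288) = -(-1)*(-17 - 288 - 2944512)/(12*288) = -(-1)*(-2944817)/(12*288) = -1*2944817/3456 = -2944817/3456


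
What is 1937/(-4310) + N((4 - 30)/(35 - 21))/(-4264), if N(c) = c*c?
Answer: -15593747/34635160 ≈ -0.45023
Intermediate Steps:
N(c) = c²
1937/(-4310) + N((4 - 30)/(35 - 21))/(-4264) = 1937/(-4310) + ((4 - 30)/(35 - 21))²/(-4264) = 1937*(-1/4310) + (-26/14)²*(-1/4264) = -1937/4310 + (-26*1/14)²*(-1/4264) = -1937/4310 + (-13/7)²*(-1/4264) = -1937/4310 + (169/49)*(-1/4264) = -1937/4310 - 13/16072 = -15593747/34635160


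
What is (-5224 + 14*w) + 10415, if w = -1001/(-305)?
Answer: 1597269/305 ≈ 5236.9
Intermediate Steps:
w = 1001/305 (w = -1001*(-1/305) = 1001/305 ≈ 3.2820)
(-5224 + 14*w) + 10415 = (-5224 + 14*(1001/305)) + 10415 = (-5224 + 14014/305) + 10415 = -1579306/305 + 10415 = 1597269/305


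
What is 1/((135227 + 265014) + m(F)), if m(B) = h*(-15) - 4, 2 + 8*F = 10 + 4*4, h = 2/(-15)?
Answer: 1/400239 ≈ 2.4985e-6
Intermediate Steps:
h = -2/15 (h = 2*(-1/15) = -2/15 ≈ -0.13333)
F = 3 (F = -¼ + (10 + 4*4)/8 = -¼ + (10 + 16)/8 = -¼ + (⅛)*26 = -¼ + 13/4 = 3)
m(B) = -2 (m(B) = -2/15*(-15) - 4 = 2 - 4 = -2)
1/((135227 + 265014) + m(F)) = 1/((135227 + 265014) - 2) = 1/(400241 - 2) = 1/400239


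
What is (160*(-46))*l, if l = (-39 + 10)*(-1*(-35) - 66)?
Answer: -6616640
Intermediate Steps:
l = 899 (l = -29*(35 - 66) = -29*(-31) = 899)
(160*(-46))*l = (160*(-46))*899 = -7360*899 = -6616640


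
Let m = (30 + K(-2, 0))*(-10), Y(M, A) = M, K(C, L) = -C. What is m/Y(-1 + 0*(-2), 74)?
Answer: 320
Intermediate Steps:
m = -320 (m = (30 - 1*(-2))*(-10) = (30 + 2)*(-10) = 32*(-10) = -320)
m/Y(-1 + 0*(-2), 74) = -320/(-1 + 0*(-2)) = -320/(-1 + 0) = -320/(-1) = -320*(-1) = 320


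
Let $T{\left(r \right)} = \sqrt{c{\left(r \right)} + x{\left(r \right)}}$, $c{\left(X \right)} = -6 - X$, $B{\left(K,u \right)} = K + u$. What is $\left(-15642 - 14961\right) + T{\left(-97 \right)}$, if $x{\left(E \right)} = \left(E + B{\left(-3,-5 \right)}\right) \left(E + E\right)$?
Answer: $-30603 + \sqrt{20461} \approx -30460.0$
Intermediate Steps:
$x{\left(E \right)} = 2 E \left(-8 + E\right)$ ($x{\left(E \right)} = \left(E - 8\right) \left(E + E\right) = \left(E - 8\right) 2 E = \left(-8 + E\right) 2 E = 2 E \left(-8 + E\right)$)
$T{\left(r \right)} = \sqrt{-6 - r + 2 r \left(-8 + r\right)}$ ($T{\left(r \right)} = \sqrt{\left(-6 - r\right) + 2 r \left(-8 + r\right)} = \sqrt{-6 - r + 2 r \left(-8 + r\right)}$)
$\left(-15642 - 14961\right) + T{\left(-97 \right)} = \left(-15642 - 14961\right) + \sqrt{-6 - -97 + 2 \left(-97\right) \left(-8 - 97\right)} = -30603 + \sqrt{-6 + 97 + 2 \left(-97\right) \left(-105\right)} = -30603 + \sqrt{-6 + 97 + 20370} = -30603 + \sqrt{20461}$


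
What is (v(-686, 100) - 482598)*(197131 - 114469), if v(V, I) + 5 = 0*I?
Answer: -39892929186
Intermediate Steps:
v(V, I) = -5 (v(V, I) = -5 + 0*I = -5 + 0 = -5)
(v(-686, 100) - 482598)*(197131 - 114469) = (-5 - 482598)*(197131 - 114469) = -482603*82662 = -39892929186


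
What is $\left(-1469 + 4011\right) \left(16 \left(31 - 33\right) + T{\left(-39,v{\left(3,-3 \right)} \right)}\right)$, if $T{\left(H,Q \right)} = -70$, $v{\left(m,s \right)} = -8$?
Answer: $-259284$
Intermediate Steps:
$\left(-1469 + 4011\right) \left(16 \left(31 - 33\right) + T{\left(-39,v{\left(3,-3 \right)} \right)}\right) = \left(-1469 + 4011\right) \left(16 \left(31 - 33\right) - 70\right) = 2542 \left(16 \left(-2\right) - 70\right) = 2542 \left(-32 - 70\right) = 2542 \left(-102\right) = -259284$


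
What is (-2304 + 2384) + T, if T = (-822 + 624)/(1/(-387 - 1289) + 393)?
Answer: 52361512/658667 ≈ 79.496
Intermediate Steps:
T = -331848/658667 (T = -198/(1/(-1676) + 393) = -198/(-1/1676 + 393) = -198/658667/1676 = -198*1676/658667 = -331848/658667 ≈ -0.50382)
(-2304 + 2384) + T = (-2304 + 2384) - 331848/658667 = 80 - 331848/658667 = 52361512/658667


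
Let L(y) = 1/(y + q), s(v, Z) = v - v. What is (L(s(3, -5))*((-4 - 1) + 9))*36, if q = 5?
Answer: 144/5 ≈ 28.800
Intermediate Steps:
s(v, Z) = 0
L(y) = 1/(5 + y) (L(y) = 1/(y + 5) = 1/(5 + y))
(L(s(3, -5))*((-4 - 1) + 9))*36 = (((-4 - 1) + 9)/(5 + 0))*36 = ((-5 + 9)/5)*36 = ((1/5)*4)*36 = (4/5)*36 = 144/5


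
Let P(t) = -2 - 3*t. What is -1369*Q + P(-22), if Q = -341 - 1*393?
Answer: 1004910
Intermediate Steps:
Q = -734 (Q = -341 - 393 = -734)
-1369*Q + P(-22) = -1369*(-734) + (-2 - 3*(-22)) = 1004846 + (-2 + 66) = 1004846 + 64 = 1004910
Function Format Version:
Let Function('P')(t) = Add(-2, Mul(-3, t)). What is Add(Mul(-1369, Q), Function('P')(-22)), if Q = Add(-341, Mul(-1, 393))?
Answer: 1004910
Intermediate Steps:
Q = -734 (Q = Add(-341, -393) = -734)
Add(Mul(-1369, Q), Function('P')(-22)) = Add(Mul(-1369, -734), Add(-2, Mul(-3, -22))) = Add(1004846, Add(-2, 66)) = Add(1004846, 64) = 1004910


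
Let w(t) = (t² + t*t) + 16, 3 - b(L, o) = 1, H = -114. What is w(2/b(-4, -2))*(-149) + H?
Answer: -2796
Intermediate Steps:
b(L, o) = 2 (b(L, o) = 3 - 1*1 = 3 - 1 = 2)
w(t) = 16 + 2*t² (w(t) = (t² + t²) + 16 = 2*t² + 16 = 16 + 2*t²)
w(2/b(-4, -2))*(-149) + H = (16 + 2*(2/2)²)*(-149) - 114 = (16 + 2*(2*(½))²)*(-149) - 114 = (16 + 2*1²)*(-149) - 114 = (16 + 2*1)*(-149) - 114 = (16 + 2)*(-149) - 114 = 18*(-149) - 114 = -2682 - 114 = -2796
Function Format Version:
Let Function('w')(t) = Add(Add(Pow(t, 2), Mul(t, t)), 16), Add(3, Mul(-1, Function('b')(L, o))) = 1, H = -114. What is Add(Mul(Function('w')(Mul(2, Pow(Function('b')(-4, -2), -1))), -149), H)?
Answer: -2796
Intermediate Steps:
Function('b')(L, o) = 2 (Function('b')(L, o) = Add(3, Mul(-1, 1)) = Add(3, -1) = 2)
Function('w')(t) = Add(16, Mul(2, Pow(t, 2))) (Function('w')(t) = Add(Add(Pow(t, 2), Pow(t, 2)), 16) = Add(Mul(2, Pow(t, 2)), 16) = Add(16, Mul(2, Pow(t, 2))))
Add(Mul(Function('w')(Mul(2, Pow(Function('b')(-4, -2), -1))), -149), H) = Add(Mul(Add(16, Mul(2, Pow(Mul(2, Pow(2, -1)), 2))), -149), -114) = Add(Mul(Add(16, Mul(2, Pow(Mul(2, Rational(1, 2)), 2))), -149), -114) = Add(Mul(Add(16, Mul(2, Pow(1, 2))), -149), -114) = Add(Mul(Add(16, Mul(2, 1)), -149), -114) = Add(Mul(Add(16, 2), -149), -114) = Add(Mul(18, -149), -114) = Add(-2682, -114) = -2796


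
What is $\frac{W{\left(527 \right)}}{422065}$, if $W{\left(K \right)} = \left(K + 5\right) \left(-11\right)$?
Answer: $- \frac{836}{60295} \approx -0.013865$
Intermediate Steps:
$W{\left(K \right)} = -55 - 11 K$ ($W{\left(K \right)} = \left(5 + K\right) \left(-11\right) = -55 - 11 K$)
$\frac{W{\left(527 \right)}}{422065} = \frac{-55 - 5797}{422065} = \left(-55 - 5797\right) \frac{1}{422065} = \left(-5852\right) \frac{1}{422065} = - \frac{836}{60295}$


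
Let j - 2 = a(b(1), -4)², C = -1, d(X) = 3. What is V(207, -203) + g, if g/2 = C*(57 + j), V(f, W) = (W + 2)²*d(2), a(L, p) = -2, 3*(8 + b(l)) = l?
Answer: 121077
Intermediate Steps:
b(l) = -8 + l/3
V(f, W) = 3*(2 + W)² (V(f, W) = (W + 2)²*3 = (2 + W)²*3 = 3*(2 + W)²)
j = 6 (j = 2 + (-2)² = 2 + 4 = 6)
g = -126 (g = 2*(-(57 + 6)) = 2*(-1*63) = 2*(-63) = -126)
V(207, -203) + g = 3*(2 - 203)² - 126 = 3*(-201)² - 126 = 3*40401 - 126 = 121203 - 126 = 121077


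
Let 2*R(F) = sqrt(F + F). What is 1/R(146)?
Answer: sqrt(73)/73 ≈ 0.11704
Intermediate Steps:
R(F) = sqrt(2)*sqrt(F)/2 (R(F) = sqrt(F + F)/2 = sqrt(2*F)/2 = (sqrt(2)*sqrt(F))/2 = sqrt(2)*sqrt(F)/2)
1/R(146) = 1/(sqrt(2)*sqrt(146)/2) = 1/(sqrt(73)) = sqrt(73)/73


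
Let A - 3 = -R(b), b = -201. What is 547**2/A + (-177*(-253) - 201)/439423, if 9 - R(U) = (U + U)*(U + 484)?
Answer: -126407360647/49994033556 ≈ -2.5285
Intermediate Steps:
R(U) = 9 - 2*U*(484 + U) (R(U) = 9 - (U + U)*(U + 484) = 9 - 2*U*(484 + U))
A = -113772 (A = 3 - (9 - 968*(-201) - 2*(-201)**2) = 3 - (9 + 194568 - 2*40401) = 3 - (9 + 194568 - 80802) = 3 - 1*113775 = 3 - 113775 = -113772)
547**2/A + (-177*(-253) - 201)/439423 = 547**2/(-113772) + (-177*(-253) - 201)/439423 = 299209*(-1/113772) + (44781 - 201)*(1/439423) = -299209/113772 + 44580*(1/439423) = -299209/113772 + 44580/439423 = -126407360647/49994033556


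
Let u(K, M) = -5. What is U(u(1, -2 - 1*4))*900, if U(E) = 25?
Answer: 22500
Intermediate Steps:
U(u(1, -2 - 1*4))*900 = 25*900 = 22500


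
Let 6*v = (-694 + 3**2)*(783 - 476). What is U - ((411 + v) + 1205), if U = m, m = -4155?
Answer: 175669/6 ≈ 29278.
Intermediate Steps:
U = -4155
v = -210295/6 (v = ((-694 + 3**2)*(783 - 476))/6 = ((-694 + 9)*307)/6 = (-685*307)/6 = (1/6)*(-210295) = -210295/6 ≈ -35049.)
U - ((411 + v) + 1205) = -4155 - ((411 - 210295/6) + 1205) = -4155 - (-207829/6 + 1205) = -4155 - 1*(-200599/6) = -4155 + 200599/6 = 175669/6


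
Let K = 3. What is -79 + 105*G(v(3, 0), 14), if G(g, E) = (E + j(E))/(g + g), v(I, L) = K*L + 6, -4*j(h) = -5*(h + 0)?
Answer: 1573/8 ≈ 196.63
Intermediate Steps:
j(h) = 5*h/4 (j(h) = -(-5)*(h + 0)/4 = -(-5)*h/4 = 5*h/4)
v(I, L) = 6 + 3*L (v(I, L) = 3*L + 6 = 6 + 3*L)
G(g, E) = 9*E/(8*g) (G(g, E) = (E + 5*E/4)/(g + g) = (9*E/4)/((2*g)) = (9*E/4)*(1/(2*g)) = 9*E/(8*g))
-79 + 105*G(v(3, 0), 14) = -79 + 105*((9/8)*14/(6 + 3*0)) = -79 + 105*((9/8)*14/(6 + 0)) = -79 + 105*((9/8)*14/6) = -79 + 105*((9/8)*14*(⅙)) = -79 + 105*(21/8) = -79 + 2205/8 = 1573/8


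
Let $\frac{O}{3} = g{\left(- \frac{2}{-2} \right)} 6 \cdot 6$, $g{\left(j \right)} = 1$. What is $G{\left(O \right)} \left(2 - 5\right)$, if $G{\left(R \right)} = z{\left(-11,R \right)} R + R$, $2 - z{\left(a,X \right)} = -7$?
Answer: $-3240$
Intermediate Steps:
$z{\left(a,X \right)} = 9$ ($z{\left(a,X \right)} = 2 - -7 = 2 + 7 = 9$)
$O = 108$ ($O = 3 \cdot 1 \cdot 6 \cdot 6 = 3 \cdot 6 \cdot 6 = 3 \cdot 36 = 108$)
$G{\left(R \right)} = 10 R$ ($G{\left(R \right)} = 9 R + R = 10 R$)
$G{\left(O \right)} \left(2 - 5\right) = 10 \cdot 108 \left(2 - 5\right) = 1080 \left(-3\right) = -3240$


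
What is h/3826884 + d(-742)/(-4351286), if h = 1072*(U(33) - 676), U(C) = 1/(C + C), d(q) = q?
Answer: -12995172732427/68688950437899 ≈ -0.18919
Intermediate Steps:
U(C) = 1/(2*C)
h = -23913640/33 (h = 1072*((1/2)/33 - 676) = 1072*((1/2)*(1/33) - 676) = 1072*(1/66 - 676) = 1072*(-44615/66) = -23913640/33 ≈ -7.2466e+5)
h/3826884 + d(-742)/(-4351286) = -23913640/33/3826884 - 742/(-4351286) = -23913640/33*1/3826884 - 742*(-1/4351286) = -5978410/31571793 + 371/2175643 = -12995172732427/68688950437899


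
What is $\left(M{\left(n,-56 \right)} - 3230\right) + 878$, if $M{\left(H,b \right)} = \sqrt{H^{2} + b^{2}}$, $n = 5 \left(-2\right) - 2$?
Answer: $-2352 + 4 \sqrt{205} \approx -2294.7$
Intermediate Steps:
$n = -12$ ($n = -10 - 2 = -12$)
$\left(M{\left(n,-56 \right)} - 3230\right) + 878 = \left(\sqrt{\left(-12\right)^{2} + \left(-56\right)^{2}} - 3230\right) + 878 = \left(\sqrt{144 + 3136} - 3230\right) + 878 = \left(\sqrt{3280} - 3230\right) + 878 = \left(4 \sqrt{205} - 3230\right) + 878 = \left(-3230 + 4 \sqrt{205}\right) + 878 = -2352 + 4 \sqrt{205}$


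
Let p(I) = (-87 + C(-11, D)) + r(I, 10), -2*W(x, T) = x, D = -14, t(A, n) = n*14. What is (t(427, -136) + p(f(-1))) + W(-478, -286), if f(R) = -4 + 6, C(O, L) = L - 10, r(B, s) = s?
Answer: -1766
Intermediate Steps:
t(A, n) = 14*n
C(O, L) = -10 + L
W(x, T) = -x/2
f(R) = 2
p(I) = -101 (p(I) = (-87 + (-10 - 14)) + 10 = (-87 - 24) + 10 = -111 + 10 = -101)
(t(427, -136) + p(f(-1))) + W(-478, -286) = (14*(-136) - 101) - ½*(-478) = (-1904 - 101) + 239 = -2005 + 239 = -1766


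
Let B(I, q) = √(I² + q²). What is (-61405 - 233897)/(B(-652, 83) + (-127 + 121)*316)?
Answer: 559892592/3162823 + 295302*√431993/3162823 ≈ 238.39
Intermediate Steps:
(-61405 - 233897)/(B(-652, 83) + (-127 + 121)*316) = (-61405 - 233897)/(√((-652)² + 83²) + (-127 + 121)*316) = -295302/(√(425104 + 6889) - 6*316) = -295302/(√431993 - 1896) = -295302/(-1896 + √431993)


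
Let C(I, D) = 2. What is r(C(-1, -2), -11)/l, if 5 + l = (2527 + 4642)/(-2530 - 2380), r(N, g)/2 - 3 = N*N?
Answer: -68740/31719 ≈ -2.1672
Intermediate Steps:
r(N, g) = 6 + 2*N**2 (r(N, g) = 6 + 2*(N*N) = 6 + 2*N**2)
l = -31719/4910 (l = -5 + (2527 + 4642)/(-2530 - 2380) = -5 + 7169/(-4910) = -5 + 7169*(-1/4910) = -5 - 7169/4910 = -31719/4910 ≈ -6.4601)
r(C(-1, -2), -11)/l = (6 + 2*2**2)/(-31719/4910) = (6 + 2*4)*(-4910/31719) = (6 + 8)*(-4910/31719) = 14*(-4910/31719) = -68740/31719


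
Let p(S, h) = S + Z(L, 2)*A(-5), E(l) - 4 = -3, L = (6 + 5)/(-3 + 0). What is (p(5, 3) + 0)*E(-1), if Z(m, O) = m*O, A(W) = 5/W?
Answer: 37/3 ≈ 12.333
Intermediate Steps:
L = -11/3 (L = 11/(-3) = 11*(-1/3) = -11/3 ≈ -3.6667)
E(l) = 1 (E(l) = 4 - 3 = 1)
Z(m, O) = O*m
p(S, h) = 22/3 + S (p(S, h) = S + (2*(-11/3))*(5/(-5)) = S - 110*(-1)/(3*5) = S - 22/3*(-1) = S + 22/3 = 22/3 + S)
(p(5, 3) + 0)*E(-1) = ((22/3 + 5) + 0)*1 = (37/3 + 0)*1 = (37/3)*1 = 37/3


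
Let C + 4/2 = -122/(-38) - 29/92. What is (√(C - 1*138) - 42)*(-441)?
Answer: 18522 - 3087*I*√2137367/874 ≈ 18522.0 - 5163.7*I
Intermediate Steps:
C = 1565/1748 (C = -2 + (-122/(-38) - 29/92) = -2 + (-122*(-1/38) - 29*1/92) = -2 + (61/19 - 29/92) = -2 + 5061/1748 = 1565/1748 ≈ 0.89531)
(√(C - 1*138) - 42)*(-441) = (√(1565/1748 - 1*138) - 42)*(-441) = (√(1565/1748 - 138) - 42)*(-441) = (√(-239659/1748) - 42)*(-441) = (7*I*√2137367/874 - 42)*(-441) = (-42 + 7*I*√2137367/874)*(-441) = 18522 - 3087*I*√2137367/874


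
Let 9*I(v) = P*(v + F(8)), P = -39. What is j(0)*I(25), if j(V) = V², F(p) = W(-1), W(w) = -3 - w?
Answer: 0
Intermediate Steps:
F(p) = -2 (F(p) = -3 - 1*(-1) = -3 + 1 = -2)
I(v) = 26/3 - 13*v/3 (I(v) = (-39*(v - 2))/9 = (-39*(-2 + v))/9 = (78 - 39*v)/9 = 26/3 - 13*v/3)
j(0)*I(25) = 0²*(26/3 - 13/3*25) = 0*(26/3 - 325/3) = 0*(-299/3) = 0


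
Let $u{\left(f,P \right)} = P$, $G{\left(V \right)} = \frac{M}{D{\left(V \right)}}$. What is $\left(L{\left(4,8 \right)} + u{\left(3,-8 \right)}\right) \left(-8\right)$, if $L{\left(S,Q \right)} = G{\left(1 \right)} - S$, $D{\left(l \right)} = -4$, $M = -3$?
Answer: $90$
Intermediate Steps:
$G{\left(V \right)} = \frac{3}{4}$ ($G{\left(V \right)} = - \frac{3}{-4} = \left(-3\right) \left(- \frac{1}{4}\right) = \frac{3}{4}$)
$L{\left(S,Q \right)} = \frac{3}{4} - S$
$\left(L{\left(4,8 \right)} + u{\left(3,-8 \right)}\right) \left(-8\right) = \left(\left(\frac{3}{4} - 4\right) - 8\right) \left(-8\right) = \left(- \frac{13}{4} - 8\right) \left(-8\right) = \left(- \frac{45}{4}\right) \left(-8\right) = 90$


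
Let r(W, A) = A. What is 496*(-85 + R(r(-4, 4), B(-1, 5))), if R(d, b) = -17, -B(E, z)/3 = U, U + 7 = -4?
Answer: -50592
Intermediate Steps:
U = -11 (U = -7 - 4 = -11)
B(E, z) = 33 (B(E, z) = -3*(-11) = 33)
496*(-85 + R(r(-4, 4), B(-1, 5))) = 496*(-85 - 17) = 496*(-102) = -50592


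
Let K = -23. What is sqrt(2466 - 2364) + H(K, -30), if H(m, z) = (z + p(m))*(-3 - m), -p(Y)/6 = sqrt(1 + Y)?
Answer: -600 + sqrt(102) - 120*I*sqrt(22) ≈ -589.9 - 562.85*I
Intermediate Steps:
p(Y) = -6*sqrt(1 + Y)
H(m, z) = (-3 - m)*(z - 6*sqrt(1 + m)) (H(m, z) = (z - 6*sqrt(1 + m))*(-3 - m) = (-3 - m)*(z - 6*sqrt(1 + m)))
sqrt(2466 - 2364) + H(K, -30) = sqrt(2466 - 2364) + (-3*(-30) + 18*sqrt(1 - 23) - 1*(-23)*(-30) + 6*(-23)*sqrt(1 - 23)) = sqrt(102) + (90 + 18*sqrt(-22) - 690 + 6*(-23)*sqrt(-22)) = sqrt(102) + (90 + 18*(I*sqrt(22)) - 690 + 6*(-23)*(I*sqrt(22))) = sqrt(102) + (90 + 18*I*sqrt(22) - 690 - 138*I*sqrt(22)) = sqrt(102) + (-600 - 120*I*sqrt(22)) = -600 + sqrt(102) - 120*I*sqrt(22)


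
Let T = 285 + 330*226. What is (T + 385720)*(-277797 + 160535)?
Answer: -54009118270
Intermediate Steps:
T = 74865 (T = 285 + 74580 = 74865)
(T + 385720)*(-277797 + 160535) = (74865 + 385720)*(-277797 + 160535) = 460585*(-117262) = -54009118270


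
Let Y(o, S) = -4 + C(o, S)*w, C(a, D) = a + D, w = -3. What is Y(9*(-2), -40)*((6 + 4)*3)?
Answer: 5100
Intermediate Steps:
C(a, D) = D + a
Y(o, S) = -4 - 3*S - 3*o (Y(o, S) = -4 + (S + o)*(-3) = -4 + (-3*S - 3*o) = -4 - 3*S - 3*o)
Y(9*(-2), -40)*((6 + 4)*3) = (-4 - 3*(-40) - 27*(-2))*((6 + 4)*3) = (-4 + 120 - 3*(-18))*(10*3) = (-4 + 120 + 54)*30 = 170*30 = 5100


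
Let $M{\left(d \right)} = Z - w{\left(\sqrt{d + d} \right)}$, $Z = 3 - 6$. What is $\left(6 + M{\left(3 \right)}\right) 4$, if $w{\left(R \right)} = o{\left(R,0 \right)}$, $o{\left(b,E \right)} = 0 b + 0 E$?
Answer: $12$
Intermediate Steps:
$o{\left(b,E \right)} = 0$ ($o{\left(b,E \right)} = 0 + 0 = 0$)
$w{\left(R \right)} = 0$
$Z = -3$ ($Z = 3 - 6 = -3$)
$M{\left(d \right)} = -3$ ($M{\left(d \right)} = -3 - 0 = -3 + 0 = -3$)
$\left(6 + M{\left(3 \right)}\right) 4 = \left(6 - 3\right) 4 = 3 \cdot 4 = 12$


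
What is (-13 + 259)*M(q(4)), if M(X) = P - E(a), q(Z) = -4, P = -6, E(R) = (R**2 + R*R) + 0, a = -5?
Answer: -13776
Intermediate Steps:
E(R) = 2*R**2 (E(R) = (R**2 + R**2) + 0 = 2*R**2 + 0 = 2*R**2)
M(X) = -56 (M(X) = -6 - 2*(-5)**2 = -6 - 2*25 = -6 - 1*50 = -6 - 50 = -56)
(-13 + 259)*M(q(4)) = (-13 + 259)*(-56) = 246*(-56) = -13776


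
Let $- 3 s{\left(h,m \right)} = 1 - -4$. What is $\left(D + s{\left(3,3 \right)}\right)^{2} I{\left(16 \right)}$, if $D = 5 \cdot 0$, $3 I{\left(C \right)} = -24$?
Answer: $- \frac{200}{9} \approx -22.222$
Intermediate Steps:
$s{\left(h,m \right)} = - \frac{5}{3}$ ($s{\left(h,m \right)} = - \frac{1 - -4}{3} = - \frac{1 + 4}{3} = \left(- \frac{1}{3}\right) 5 = - \frac{5}{3}$)
$I{\left(C \right)} = -8$ ($I{\left(C \right)} = \frac{1}{3} \left(-24\right) = -8$)
$D = 0$
$\left(D + s{\left(3,3 \right)}\right)^{2} I{\left(16 \right)} = \left(0 - \frac{5}{3}\right)^{2} \left(-8\right) = \left(- \frac{5}{3}\right)^{2} \left(-8\right) = \frac{25}{9} \left(-8\right) = - \frac{200}{9}$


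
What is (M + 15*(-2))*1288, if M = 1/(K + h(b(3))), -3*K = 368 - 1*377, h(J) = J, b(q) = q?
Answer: -115276/3 ≈ -38425.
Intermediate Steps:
K = 3 (K = -(368 - 1*377)/3 = -(368 - 377)/3 = -1/3*(-9) = 3)
M = 1/6 (M = 1/(3 + 3) = 1/6 ≈ 0.16667)
(M + 15*(-2))*1288 = (1/6 + 15*(-2))*1288 = (1/6 - 30)*1288 = -179/6*1288 = -115276/3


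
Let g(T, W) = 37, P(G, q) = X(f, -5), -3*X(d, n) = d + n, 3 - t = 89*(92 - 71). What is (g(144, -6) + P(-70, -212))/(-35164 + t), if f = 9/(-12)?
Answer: -467/444360 ≈ -0.0010509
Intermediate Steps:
f = -3/4 (f = 9*(-1/12) = -3/4 ≈ -0.75000)
t = -1866 (t = 3 - 89*(92 - 71) = 3 - 89*21 = 3 - 1*1869 = 3 - 1869 = -1866)
X(d, n) = -d/3 - n/3 (X(d, n) = -(d + n)/3 = -d/3 - n/3)
P(G, q) = 23/12 (P(G, q) = -1/3*(-3/4) - 1/3*(-5) = 1/4 + 5/3 = 23/12)
(g(144, -6) + P(-70, -212))/(-35164 + t) = (37 + 23/12)/(-35164 - 1866) = (467/12)/(-37030) = (467/12)*(-1/37030) = -467/444360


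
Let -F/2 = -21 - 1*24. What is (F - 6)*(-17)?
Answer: -1428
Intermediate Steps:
F = 90 (F = -2*(-21 - 1*24) = -2*(-21 - 24) = -2*(-45) = 90)
(F - 6)*(-17) = (90 - 6)*(-17) = 84*(-17) = -1428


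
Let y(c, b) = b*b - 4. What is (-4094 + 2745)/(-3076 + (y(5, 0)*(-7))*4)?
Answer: 71/156 ≈ 0.45513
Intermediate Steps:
y(c, b) = -4 + b² (y(c, b) = b² - 4 = -4 + b²)
(-4094 + 2745)/(-3076 + (y(5, 0)*(-7))*4) = (-4094 + 2745)/(-3076 + ((-4 + 0²)*(-7))*4) = -1349/(-3076 + ((-4 + 0)*(-7))*4) = -1349/(-3076 - 4*(-7)*4) = -1349/(-3076 + 28*4) = -1349/(-3076 + 112) = -1349/(-2964) = -1349*(-1/2964) = 71/156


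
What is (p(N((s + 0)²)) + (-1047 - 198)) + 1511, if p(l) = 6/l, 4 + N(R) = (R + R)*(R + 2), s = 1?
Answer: 269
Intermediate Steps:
N(R) = -4 + 2*R*(2 + R) (N(R) = -4 + (R + R)*(R + 2) = -4 + (2*R)*(2 + R) = -4 + 2*R*(2 + R))
(p(N((s + 0)²)) + (-1047 - 198)) + 1511 = (6/(-4 + 2*((1 + 0)²)² + 4*(1 + 0)²) + (-1047 - 198)) + 1511 = (6/(-4 + 2*(1²)² + 4*1²) - 1245) + 1511 = (6/(-4 + 2*1² + 4*1) - 1245) + 1511 = (6/(-4 + 2*1 + 4) - 1245) + 1511 = (6/(-4 + 2 + 4) - 1245) + 1511 = (6/2 - 1245) + 1511 = (6*(½) - 1245) + 1511 = (3 - 1245) + 1511 = -1242 + 1511 = 269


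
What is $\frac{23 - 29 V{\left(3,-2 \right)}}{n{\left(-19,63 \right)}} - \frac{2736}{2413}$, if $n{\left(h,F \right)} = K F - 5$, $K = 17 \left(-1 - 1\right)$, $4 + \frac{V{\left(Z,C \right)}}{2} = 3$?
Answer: $- \frac{319455}{272669} \approx -1.1716$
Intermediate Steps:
$V{\left(Z,C \right)} = -2$ ($V{\left(Z,C \right)} = -8 + 2 \cdot 3 = -8 + 6 = -2$)
$K = -34$ ($K = 17 \left(-1 - 1\right) = 17 \left(-2\right) = -34$)
$n{\left(h,F \right)} = -5 - 34 F$ ($n{\left(h,F \right)} = - 34 F - 5 = -5 - 34 F$)
$\frac{23 - 29 V{\left(3,-2 \right)}}{n{\left(-19,63 \right)}} - \frac{2736}{2413} = \frac{23 - -58}{-5 - 2142} - \frac{2736}{2413} = \frac{23 + 58}{-5 - 2142} - \frac{144}{127} = \frac{81}{-2147} - \frac{144}{127} = 81 \left(- \frac{1}{2147}\right) - \frac{144}{127} = - \frac{81}{2147} - \frac{144}{127} = - \frac{319455}{272669}$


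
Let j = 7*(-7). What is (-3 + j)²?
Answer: 2704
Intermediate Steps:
j = -49
(-3 + j)² = (-3 - 49)² = (-52)² = 2704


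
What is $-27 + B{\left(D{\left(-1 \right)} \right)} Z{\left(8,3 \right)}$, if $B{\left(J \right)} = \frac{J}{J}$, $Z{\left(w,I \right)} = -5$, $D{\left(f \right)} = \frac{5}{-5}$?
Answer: $-32$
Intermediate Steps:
$D{\left(f \right)} = -1$ ($D{\left(f \right)} = 5 \left(- \frac{1}{5}\right) = -1$)
$B{\left(J \right)} = 1$
$-27 + B{\left(D{\left(-1 \right)} \right)} Z{\left(8,3 \right)} = -27 + 1 \left(-5\right) = -27 - 5 = -32$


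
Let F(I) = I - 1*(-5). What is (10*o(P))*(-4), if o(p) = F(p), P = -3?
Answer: -80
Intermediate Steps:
F(I) = 5 + I (F(I) = I + 5 = 5 + I)
o(p) = 5 + p
(10*o(P))*(-4) = (10*(5 - 3))*(-4) = (10*2)*(-4) = 20*(-4) = -80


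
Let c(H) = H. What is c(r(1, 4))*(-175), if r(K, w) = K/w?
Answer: -175/4 ≈ -43.750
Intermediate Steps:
c(r(1, 4))*(-175) = (1/4)*(-175) = (1*(¼))*(-175) = (¼)*(-175) = -175/4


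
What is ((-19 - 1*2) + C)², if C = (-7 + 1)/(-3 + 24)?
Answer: 22201/49 ≈ 453.08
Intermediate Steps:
C = -2/7 (C = -6/21 = -6*1/21 = -2/7 ≈ -0.28571)
((-19 - 1*2) + C)² = ((-19 - 1*2) - 2/7)² = ((-19 - 2) - 2/7)² = (-21 - 2/7)² = (-149/7)² = 22201/49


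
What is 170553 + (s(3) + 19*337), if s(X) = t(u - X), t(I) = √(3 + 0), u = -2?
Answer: 176956 + √3 ≈ 1.7696e+5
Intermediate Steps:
t(I) = √3
s(X) = √3
170553 + (s(3) + 19*337) = 170553 + (√3 + 19*337) = 170553 + (√3 + 6403) = 170553 + (6403 + √3) = 176956 + √3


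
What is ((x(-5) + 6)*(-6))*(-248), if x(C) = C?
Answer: 1488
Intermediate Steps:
((x(-5) + 6)*(-6))*(-248) = ((-5 + 6)*(-6))*(-248) = (1*(-6))*(-248) = -6*(-248) = 1488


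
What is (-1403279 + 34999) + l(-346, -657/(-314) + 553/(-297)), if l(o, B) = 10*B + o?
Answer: -63817554319/46629 ≈ -1.3686e+6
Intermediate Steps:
l(o, B) = o + 10*B
(-1403279 + 34999) + l(-346, -657/(-314) + 553/(-297)) = (-1403279 + 34999) + (-346 + 10*(-657/(-314) + 553/(-297))) = -1368280 + (-346 + 10*(-657*(-1/314) + 553*(-1/297))) = -1368280 + (-346 + 10*(657/314 - 553/297)) = -1368280 + (-346 + 10*(21487/93258)) = -1368280 + (-346 + 107435/46629) = -1368280 - 16026199/46629 = -63817554319/46629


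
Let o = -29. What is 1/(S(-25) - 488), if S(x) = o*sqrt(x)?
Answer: -488/259169 + 145*I/259169 ≈ -0.0018829 + 0.00055948*I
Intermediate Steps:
S(x) = -29*sqrt(x)
1/(S(-25) - 488) = 1/(-145*I - 488) = 1/(-488 - 145*I) = (-488 + 145*I)/259169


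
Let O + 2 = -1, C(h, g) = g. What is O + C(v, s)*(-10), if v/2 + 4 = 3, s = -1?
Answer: 7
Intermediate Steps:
v = -2 (v = -8 + 2*3 = -8 + 6 = -2)
O = -3 (O = -2 - 1 = -3)
O + C(v, s)*(-10) = -3 - 1*(-10) = -3 + 10 = 7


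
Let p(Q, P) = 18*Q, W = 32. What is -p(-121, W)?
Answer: 2178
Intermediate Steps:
-p(-121, W) = -18*(-121) = -1*(-2178) = 2178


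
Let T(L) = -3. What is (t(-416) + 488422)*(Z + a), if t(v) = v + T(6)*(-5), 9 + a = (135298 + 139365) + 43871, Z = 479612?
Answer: 389507616877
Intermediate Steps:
a = 318525 (a = -9 + ((135298 + 139365) + 43871) = -9 + (274663 + 43871) = -9 + 318534 = 318525)
t(v) = 15 + v (t(v) = v - 3*(-5) = v + 15 = 15 + v)
(t(-416) + 488422)*(Z + a) = ((15 - 416) + 488422)*(479612 + 318525) = (-401 + 488422)*798137 = 488021*798137 = 389507616877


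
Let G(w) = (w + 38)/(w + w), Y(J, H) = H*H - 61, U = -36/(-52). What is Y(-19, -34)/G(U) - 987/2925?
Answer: 19051763/490425 ≈ 38.847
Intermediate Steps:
U = 9/13 (U = -36*(-1/52) = 9/13 ≈ 0.69231)
Y(J, H) = -61 + H**2 (Y(J, H) = H**2 - 61 = -61 + H**2)
G(w) = (38 + w)/(2*w) (G(w) = (38 + w)/((2*w)) = (38 + w)*(1/(2*w)) = (38 + w)/(2*w))
Y(-19, -34)/G(U) - 987/2925 = (-61 + (-34)**2)/(((38 + 9/13)/(2*(9/13)))) - 987/2925 = (-61 + 1156)/(((1/2)*(13/9)*(503/13))) - 987*1/2925 = 1095/(503/18) - 329/975 = 1095*(18/503) - 329/975 = 19710/503 - 329/975 = 19051763/490425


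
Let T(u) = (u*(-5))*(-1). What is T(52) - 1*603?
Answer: -343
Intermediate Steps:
T(u) = 5*u (T(u) = -5*u*(-1) = 5*u)
T(52) - 1*603 = 5*52 - 1*603 = 260 - 603 = -343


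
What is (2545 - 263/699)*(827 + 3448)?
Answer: 2534636100/233 ≈ 1.0878e+7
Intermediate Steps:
(2545 - 263/699)*(827 + 3448) = (2545 - 263*1/699)*4275 = (2545 - 263/699)*4275 = (1778692/699)*4275 = 2534636100/233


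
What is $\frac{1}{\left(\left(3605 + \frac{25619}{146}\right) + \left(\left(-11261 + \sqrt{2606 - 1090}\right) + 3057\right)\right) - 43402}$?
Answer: $- \frac{1019448942}{48755650990673} - \frac{42632 \sqrt{379}}{48755650990673} \approx -2.0926 \cdot 10^{-5}$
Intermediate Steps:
$\frac{1}{\left(\left(3605 + \frac{25619}{146}\right) + \left(\left(-11261 + \sqrt{2606 - 1090}\right) + 3057\right)\right) - 43402} = \frac{1}{\left(\left(3605 + 25619 \cdot \frac{1}{146}\right) + \left(\left(-11261 + \sqrt{1516}\right) + 3057\right)\right) - 43402} = \frac{1}{\left(\left(3605 + \frac{25619}{146}\right) + \left(\left(-11261 + 2 \sqrt{379}\right) + 3057\right)\right) - 43402} = \frac{1}{\left(\frac{551949}{146} - \left(8204 - 2 \sqrt{379}\right)\right) - 43402} = \frac{1}{\left(- \frac{645835}{146} + 2 \sqrt{379}\right) - 43402} = \frac{1}{- \frac{6982527}{146} + 2 \sqrt{379}}$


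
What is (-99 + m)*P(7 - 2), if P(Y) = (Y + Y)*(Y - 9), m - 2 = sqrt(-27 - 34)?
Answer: 3880 - 40*I*sqrt(61) ≈ 3880.0 - 312.41*I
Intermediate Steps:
m = 2 + I*sqrt(61) (m = 2 + sqrt(-27 - 34) = 2 + sqrt(-61) = 2 + I*sqrt(61) ≈ 2.0 + 7.8102*I)
P(Y) = 2*Y*(-9 + Y) (P(Y) = (2*Y)*(-9 + Y) = 2*Y*(-9 + Y))
(-99 + m)*P(7 - 2) = (-99 + (2 + I*sqrt(61)))*(2*(7 - 2)*(-9 + (7 - 2))) = (-97 + I*sqrt(61))*(2*5*(-9 + 5)) = (-97 + I*sqrt(61))*(2*5*(-4)) = (-97 + I*sqrt(61))*(-40) = 3880 - 40*I*sqrt(61)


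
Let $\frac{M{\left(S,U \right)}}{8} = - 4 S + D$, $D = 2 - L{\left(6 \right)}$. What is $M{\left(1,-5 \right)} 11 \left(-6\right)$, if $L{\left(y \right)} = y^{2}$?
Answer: $20064$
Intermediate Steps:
$D = -34$ ($D = 2 - 6^{2} = 2 - 36 = -34$)
$M{\left(S,U \right)} = -272 - 32 S$ ($M{\left(S,U \right)} = 8 \left(- 4 S - 34\right) = 8 \left(-34 - 4 S\right) = -272 - 32 S$)
$M{\left(1,-5 \right)} 11 \left(-6\right) = \left(-272 - 32\right) 11 \left(-6\right) = \left(-304\right) 11 \left(-6\right) = \left(-3344\right) \left(-6\right) = 20064$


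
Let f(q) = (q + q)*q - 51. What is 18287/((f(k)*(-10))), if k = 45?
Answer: -18287/39990 ≈ -0.45729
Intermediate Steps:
f(q) = -51 + 2*q**2 (f(q) = (2*q)*q - 51 = 2*q**2 - 51 = -51 + 2*q**2)
18287/((f(k)*(-10))) = 18287/(((-51 + 2*45**2)*(-10))) = 18287/(((-51 + 2*2025)*(-10))) = 18287/(((-51 + 4050)*(-10))) = 18287/((3999*(-10))) = 18287/(-39990) = 18287*(-1/39990) = -18287/39990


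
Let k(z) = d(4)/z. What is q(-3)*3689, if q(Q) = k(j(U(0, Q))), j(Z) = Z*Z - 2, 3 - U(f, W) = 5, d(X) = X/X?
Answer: 3689/2 ≈ 1844.5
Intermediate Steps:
d(X) = 1
U(f, W) = -2 (U(f, W) = 3 - 1*5 = 3 - 5 = -2)
j(Z) = -2 + Z² (j(Z) = Z² - 2 = -2 + Z²)
k(z) = 1/z
q(Q) = ½ (q(Q) = 1/(-2 + (-2)²) = 1/(-2 + 4) = 1/2 = ½)
q(-3)*3689 = (½)*3689 = 3689/2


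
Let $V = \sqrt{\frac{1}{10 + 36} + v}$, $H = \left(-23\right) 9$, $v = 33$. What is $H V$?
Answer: $- \frac{63 \sqrt{1426}}{2} \approx -1189.5$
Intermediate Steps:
$H = -207$
$V = \frac{7 \sqrt{1426}}{46}$ ($V = \sqrt{\frac{1}{10 + 36} + 33} = \sqrt{\frac{1}{46} + 33} = \sqrt{\frac{1519}{46}} = \frac{7 \sqrt{1426}}{46} \approx 5.7465$)
$H V = - 207 \frac{7 \sqrt{1426}}{46} = - \frac{63 \sqrt{1426}}{2}$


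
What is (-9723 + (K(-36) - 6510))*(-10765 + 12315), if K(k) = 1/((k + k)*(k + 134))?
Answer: -88768537975/3528 ≈ -2.5161e+7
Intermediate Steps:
K(k) = 1/(2*k*(134 + k)) (K(k) = 1/((2*k)*(134 + k)) = 1/(2*k*(134 + k)))
(-9723 + (K(-36) - 6510))*(-10765 + 12315) = (-9723 + ((1/2)/(-36*(134 - 36)) - 6510))*(-10765 + 12315) = (-9723 + ((1/2)*(-1/36)/98 - 6510))*1550 = (-9723 + ((1/2)*(-1/36)*(1/98) - 6510))*1550 = (-9723 + (-1/7056 - 6510))*1550 = (-9723 - 45934561/7056)*1550 = -114540049/7056*1550 = -88768537975/3528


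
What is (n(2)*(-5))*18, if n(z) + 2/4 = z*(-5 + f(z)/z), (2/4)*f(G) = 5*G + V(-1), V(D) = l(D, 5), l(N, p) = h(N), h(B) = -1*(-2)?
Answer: -1215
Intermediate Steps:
h(B) = 2
l(N, p) = 2
V(D) = 2
f(G) = 4 + 10*G (f(G) = 2*(5*G + 2) = 2*(2 + 5*G) = 4 + 10*G)
n(z) = -1/2 + z*(-5 + (4 + 10*z)/z)
(n(2)*(-5))*18 = ((7/2 + 5*2)*(-5))*18 = ((7/2 + 10)*(-5))*18 = ((27/2)*(-5))*18 = -135/2*18 = -1215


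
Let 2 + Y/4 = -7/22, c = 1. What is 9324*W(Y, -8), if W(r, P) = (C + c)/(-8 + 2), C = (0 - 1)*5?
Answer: 6216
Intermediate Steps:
C = -5 (C = -1*5 = -5)
Y = -102/11 (Y = -8 + 4*(-7/22) = -8 - 14/11 = -102/11 ≈ -9.2727)
W(r, P) = 2/3 (W(r, P) = (-5 + 1)/(-8 + 2) = -4/(-6) = -4*(-1/6) = 2/3)
9324*W(Y, -8) = 9324*(2/3) = 6216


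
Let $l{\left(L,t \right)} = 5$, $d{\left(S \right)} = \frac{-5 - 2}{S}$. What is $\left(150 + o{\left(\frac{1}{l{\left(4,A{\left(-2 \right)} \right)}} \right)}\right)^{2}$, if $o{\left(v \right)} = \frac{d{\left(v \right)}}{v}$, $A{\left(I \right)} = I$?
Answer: $625$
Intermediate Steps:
$d{\left(S \right)} = - \frac{7}{S}$ ($d{\left(S \right)} = \frac{-5 - 2}{S} = - \frac{7}{S}$)
$o{\left(v \right)} = - \frac{7}{v^{2}}$ ($o{\left(v \right)} = \frac{\left(-7\right) \frac{1}{v}}{v} = - \frac{7}{v^{2}}$)
$\left(150 + o{\left(\frac{1}{l{\left(4,A{\left(-2 \right)} \right)}} \right)}\right)^{2} = \left(150 - \frac{7}{\frac{1}{25}}\right)^{2} = \left(150 - 7 \frac{1}{(\frac{1}{5})^{2}}\right)^{2} = \left(150 - 175\right)^{2} = \left(-25\right)^{2} = 625$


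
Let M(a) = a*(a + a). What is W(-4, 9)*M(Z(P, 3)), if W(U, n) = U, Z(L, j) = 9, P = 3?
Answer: -648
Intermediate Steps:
M(a) = 2*a**2 (M(a) = a*(2*a) = 2*a**2)
W(-4, 9)*M(Z(P, 3)) = -8*9**2 = -8*81 = -4*162 = -648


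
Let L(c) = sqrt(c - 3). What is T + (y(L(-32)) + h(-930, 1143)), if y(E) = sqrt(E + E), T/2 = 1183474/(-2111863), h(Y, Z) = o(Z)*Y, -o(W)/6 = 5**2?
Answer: 294602521552/2111863 + 35**(1/4)*(1 + I) ≈ 1.395e+5 + 2.4323*I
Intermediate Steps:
o(W) = -150 (o(W) = -6*5**2 = -6*25 = -150)
h(Y, Z) = -150*Y
L(c) = sqrt(-3 + c)
T = -2366948/2111863 (T = 2*(1183474/(-2111863)) = 2*(1183474*(-1/2111863)) = 2*(-1183474/2111863) = -2366948/2111863 ≈ -1.1208)
y(E) = sqrt(2)*sqrt(E) (y(E) = sqrt(2*E) = sqrt(2)*sqrt(E))
T + (y(L(-32)) + h(-930, 1143)) = -2366948/2111863 + (sqrt(2)*sqrt(sqrt(-3 - 32)) - 150*(-930)) = -2366948/2111863 + (sqrt(2)*sqrt(sqrt(-35)) + 139500) = -2366948/2111863 + (sqrt(2)*sqrt(I*sqrt(35)) + 139500) = -2366948/2111863 + (sqrt(2)*(35**(1/4)*sqrt(I)) + 139500) = -2366948/2111863 + (sqrt(2)*35**(1/4)*sqrt(I) + 139500) = -2366948/2111863 + (139500 + sqrt(2)*35**(1/4)*sqrt(I)) = 294602521552/2111863 + sqrt(2)*35**(1/4)*sqrt(I)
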